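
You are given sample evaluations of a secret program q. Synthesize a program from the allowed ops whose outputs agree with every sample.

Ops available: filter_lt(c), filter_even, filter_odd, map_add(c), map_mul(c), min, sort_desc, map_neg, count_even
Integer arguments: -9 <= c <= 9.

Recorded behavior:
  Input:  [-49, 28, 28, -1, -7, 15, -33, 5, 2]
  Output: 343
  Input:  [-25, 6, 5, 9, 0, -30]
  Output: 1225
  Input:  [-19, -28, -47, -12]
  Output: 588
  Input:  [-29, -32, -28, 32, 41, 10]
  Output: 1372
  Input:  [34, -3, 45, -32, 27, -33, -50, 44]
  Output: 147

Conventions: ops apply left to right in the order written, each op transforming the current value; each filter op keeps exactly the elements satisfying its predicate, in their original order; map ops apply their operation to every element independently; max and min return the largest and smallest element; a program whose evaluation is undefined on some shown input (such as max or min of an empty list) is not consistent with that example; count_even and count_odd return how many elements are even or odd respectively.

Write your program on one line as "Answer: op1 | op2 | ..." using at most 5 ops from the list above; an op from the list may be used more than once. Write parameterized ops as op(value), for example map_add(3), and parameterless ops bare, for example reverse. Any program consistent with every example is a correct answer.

filter_lt(-1) | sort_desc | map_mul(7) | map_mul(-7) | min

Check, running the answer program on each example:
  [-49, 28, 28, -1, -7, 15, -33, 5, 2] -> [-49, -7, -33] -> [-7, -33, -49] -> [-49, -231, -343] -> [343, 1617, 2401] -> 343
  [-25, 6, 5, 9, 0, -30] -> [-25, -30] -> [-25, -30] -> [-175, -210] -> [1225, 1470] -> 1225
  [-19, -28, -47, -12] -> [-19, -28, -47, -12] -> [-12, -19, -28, -47] -> [-84, -133, -196, -329] -> [588, 931, 1372, 2303] -> 588
  [-29, -32, -28, 32, 41, 10] -> [-29, -32, -28] -> [-28, -29, -32] -> [-196, -203, -224] -> [1372, 1421, 1568] -> 1372
  [34, -3, 45, -32, 27, -33, -50, 44] -> [-3, -32, -33, -50] -> [-3, -32, -33, -50] -> [-21, -224, -231, -350] -> [147, 1568, 1617, 2450] -> 147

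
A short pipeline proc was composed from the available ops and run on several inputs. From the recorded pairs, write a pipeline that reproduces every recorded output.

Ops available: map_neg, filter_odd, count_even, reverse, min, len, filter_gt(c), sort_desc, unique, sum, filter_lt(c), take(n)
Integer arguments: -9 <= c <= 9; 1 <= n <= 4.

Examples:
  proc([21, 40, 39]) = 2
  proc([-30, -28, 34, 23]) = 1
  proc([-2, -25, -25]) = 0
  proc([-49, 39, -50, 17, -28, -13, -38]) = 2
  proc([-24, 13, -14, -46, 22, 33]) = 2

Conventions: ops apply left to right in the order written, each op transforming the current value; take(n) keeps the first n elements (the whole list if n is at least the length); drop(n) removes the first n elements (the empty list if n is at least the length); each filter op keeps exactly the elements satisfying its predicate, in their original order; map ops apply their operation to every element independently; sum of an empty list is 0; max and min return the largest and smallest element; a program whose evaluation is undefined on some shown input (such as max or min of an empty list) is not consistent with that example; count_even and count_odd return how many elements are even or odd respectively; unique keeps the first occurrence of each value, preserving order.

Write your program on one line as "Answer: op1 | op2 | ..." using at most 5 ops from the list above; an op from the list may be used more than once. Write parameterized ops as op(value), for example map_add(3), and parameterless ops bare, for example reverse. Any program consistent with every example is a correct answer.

reverse | filter_odd | unique | filter_gt(4) | len

Check, running the answer program on each example:
  [21, 40, 39] -> [39, 40, 21] -> [39, 21] -> [39, 21] -> [39, 21] -> 2
  [-30, -28, 34, 23] -> [23, 34, -28, -30] -> [23] -> [23] -> [23] -> 1
  [-2, -25, -25] -> [-25, -25, -2] -> [-25, -25] -> [-25] -> [] -> 0
  [-49, 39, -50, 17, -28, -13, -38] -> [-38, -13, -28, 17, -50, 39, -49] -> [-13, 17, 39, -49] -> [-13, 17, 39, -49] -> [17, 39] -> 2
  [-24, 13, -14, -46, 22, 33] -> [33, 22, -46, -14, 13, -24] -> [33, 13] -> [33, 13] -> [33, 13] -> 2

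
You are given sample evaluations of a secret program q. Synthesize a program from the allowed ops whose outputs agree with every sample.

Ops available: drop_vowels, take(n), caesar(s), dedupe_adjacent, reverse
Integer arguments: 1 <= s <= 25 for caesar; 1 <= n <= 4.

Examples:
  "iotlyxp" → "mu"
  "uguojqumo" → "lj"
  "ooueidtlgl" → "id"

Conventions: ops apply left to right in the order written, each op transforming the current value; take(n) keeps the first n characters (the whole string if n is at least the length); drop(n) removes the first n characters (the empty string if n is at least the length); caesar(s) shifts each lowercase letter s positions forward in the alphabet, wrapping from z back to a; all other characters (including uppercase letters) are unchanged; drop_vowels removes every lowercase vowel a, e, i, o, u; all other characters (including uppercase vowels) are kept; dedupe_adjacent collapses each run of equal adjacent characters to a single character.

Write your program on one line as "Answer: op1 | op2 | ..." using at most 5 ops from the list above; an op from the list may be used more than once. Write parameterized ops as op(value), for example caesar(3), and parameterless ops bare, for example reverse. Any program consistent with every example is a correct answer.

reverse | caesar(19) | take(2) | caesar(4)

Check, running the answer program on each example:
  "iotlyxp" -> "pxyltoi" -> "iqremhb" -> "iq" -> "mu"
  "uguojqumo" -> "omuqjougu" -> "hfnjchnzn" -> "hf" -> "lj"
  "ooueidtlgl" -> "lgltdieuoo" -> "ezemwbxnhh" -> "ez" -> "id"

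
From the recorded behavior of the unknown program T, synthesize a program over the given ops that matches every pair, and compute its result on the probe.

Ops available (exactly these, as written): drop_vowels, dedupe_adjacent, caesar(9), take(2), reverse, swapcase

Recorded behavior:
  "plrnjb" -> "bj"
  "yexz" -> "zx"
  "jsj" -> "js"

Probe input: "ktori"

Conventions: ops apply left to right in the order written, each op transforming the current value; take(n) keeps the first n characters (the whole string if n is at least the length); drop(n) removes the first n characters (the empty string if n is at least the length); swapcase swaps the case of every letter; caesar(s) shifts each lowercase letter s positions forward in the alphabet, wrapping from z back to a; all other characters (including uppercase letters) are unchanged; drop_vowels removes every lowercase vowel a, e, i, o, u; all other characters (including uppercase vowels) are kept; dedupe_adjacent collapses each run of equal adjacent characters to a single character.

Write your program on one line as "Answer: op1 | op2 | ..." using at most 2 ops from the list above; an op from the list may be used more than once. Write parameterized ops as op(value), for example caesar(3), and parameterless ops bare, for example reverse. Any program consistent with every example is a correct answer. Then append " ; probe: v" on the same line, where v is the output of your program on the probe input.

reverse | take(2) ; probe: "ir"

Check, running the answer program on each example:
  "plrnjb" -> "bjnrlp" -> "bj"
  "yexz" -> "zxey" -> "zx"
  "jsj" -> "jsj" -> "js"
  probe: "ktori" -> "irotk" -> "ir"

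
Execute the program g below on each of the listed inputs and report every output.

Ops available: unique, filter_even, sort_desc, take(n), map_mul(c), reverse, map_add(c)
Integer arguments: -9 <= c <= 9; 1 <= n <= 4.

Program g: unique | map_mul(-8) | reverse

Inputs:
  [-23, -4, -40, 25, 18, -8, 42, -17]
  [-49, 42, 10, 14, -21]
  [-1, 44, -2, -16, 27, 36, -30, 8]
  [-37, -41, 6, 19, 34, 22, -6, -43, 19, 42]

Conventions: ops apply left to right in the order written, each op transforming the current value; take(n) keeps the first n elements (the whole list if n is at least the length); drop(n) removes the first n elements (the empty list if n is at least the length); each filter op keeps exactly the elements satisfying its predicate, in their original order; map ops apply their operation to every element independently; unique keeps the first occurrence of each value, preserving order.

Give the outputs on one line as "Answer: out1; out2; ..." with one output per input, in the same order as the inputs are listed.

[136, -336, 64, -144, -200, 320, 32, 184]; [168, -112, -80, -336, 392]; [-64, 240, -288, -216, 128, 16, -352, 8]; [-336, 344, 48, -176, -272, -152, -48, 328, 296]

Execution, op by op:
  [-23, -4, -40, 25, 18, -8, 42, -17] -> [-23, -4, -40, 25, 18, -8, 42, -17] -> [184, 32, 320, -200, -144, 64, -336, 136] -> [136, -336, 64, -144, -200, 320, 32, 184]
  [-49, 42, 10, 14, -21] -> [-49, 42, 10, 14, -21] -> [392, -336, -80, -112, 168] -> [168, -112, -80, -336, 392]
  [-1, 44, -2, -16, 27, 36, -30, 8] -> [-1, 44, -2, -16, 27, 36, -30, 8] -> [8, -352, 16, 128, -216, -288, 240, -64] -> [-64, 240, -288, -216, 128, 16, -352, 8]
  [-37, -41, 6, 19, 34, 22, -6, -43, 19, 42] -> [-37, -41, 6, 19, 34, 22, -6, -43, 42] -> [296, 328, -48, -152, -272, -176, 48, 344, -336] -> [-336, 344, 48, -176, -272, -152, -48, 328, 296]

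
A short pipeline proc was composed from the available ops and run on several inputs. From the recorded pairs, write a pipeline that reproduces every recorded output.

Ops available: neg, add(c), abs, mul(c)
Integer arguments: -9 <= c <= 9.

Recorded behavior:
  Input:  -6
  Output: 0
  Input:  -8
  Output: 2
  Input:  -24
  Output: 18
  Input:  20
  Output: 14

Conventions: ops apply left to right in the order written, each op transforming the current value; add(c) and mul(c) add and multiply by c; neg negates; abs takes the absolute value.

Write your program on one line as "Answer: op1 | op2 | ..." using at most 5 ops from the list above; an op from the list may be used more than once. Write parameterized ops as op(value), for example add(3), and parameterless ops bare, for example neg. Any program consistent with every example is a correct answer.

neg | abs | neg | add(6) | abs

Check, running the answer program on each example:
  -6 -> 6 -> 6 -> -6 -> 0 -> 0
  -8 -> 8 -> 8 -> -8 -> -2 -> 2
  -24 -> 24 -> 24 -> -24 -> -18 -> 18
  20 -> -20 -> 20 -> -20 -> -14 -> 14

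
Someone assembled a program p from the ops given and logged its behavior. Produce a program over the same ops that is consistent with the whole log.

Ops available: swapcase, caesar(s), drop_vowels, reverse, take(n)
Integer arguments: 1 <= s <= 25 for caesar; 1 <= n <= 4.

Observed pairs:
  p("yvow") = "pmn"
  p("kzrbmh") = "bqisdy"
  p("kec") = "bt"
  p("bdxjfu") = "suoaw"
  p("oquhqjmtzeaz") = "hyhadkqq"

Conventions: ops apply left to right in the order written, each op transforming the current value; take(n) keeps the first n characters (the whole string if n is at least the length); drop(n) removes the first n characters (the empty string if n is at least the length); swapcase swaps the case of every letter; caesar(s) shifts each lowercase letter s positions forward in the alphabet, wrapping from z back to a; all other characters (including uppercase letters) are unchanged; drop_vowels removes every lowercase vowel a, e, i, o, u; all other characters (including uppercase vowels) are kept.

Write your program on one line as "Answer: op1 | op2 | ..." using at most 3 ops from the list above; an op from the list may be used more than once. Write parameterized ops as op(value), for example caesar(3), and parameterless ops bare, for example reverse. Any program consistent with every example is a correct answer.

drop_vowels | caesar(17)

Check, running the answer program on each example:
  "yvow" -> "yvw" -> "pmn"
  "kzrbmh" -> "kzrbmh" -> "bqisdy"
  "kec" -> "kc" -> "bt"
  "bdxjfu" -> "bdxjf" -> "suoaw"
  "oquhqjmtzeaz" -> "qhqjmtzz" -> "hyhadkqq"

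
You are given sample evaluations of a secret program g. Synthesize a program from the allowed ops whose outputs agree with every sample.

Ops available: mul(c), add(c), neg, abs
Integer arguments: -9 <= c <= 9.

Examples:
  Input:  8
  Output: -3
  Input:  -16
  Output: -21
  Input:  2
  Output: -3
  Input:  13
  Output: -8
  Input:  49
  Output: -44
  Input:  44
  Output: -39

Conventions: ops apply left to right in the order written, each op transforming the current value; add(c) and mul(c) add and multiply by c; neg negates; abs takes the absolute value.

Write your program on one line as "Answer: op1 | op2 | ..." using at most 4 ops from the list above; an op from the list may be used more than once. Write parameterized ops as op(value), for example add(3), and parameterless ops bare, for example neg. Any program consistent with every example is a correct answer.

add(-5) | abs | neg

Check, running the answer program on each example:
  8 -> 3 -> 3 -> -3
  -16 -> -21 -> 21 -> -21
  2 -> -3 -> 3 -> -3
  13 -> 8 -> 8 -> -8
  49 -> 44 -> 44 -> -44
  44 -> 39 -> 39 -> -39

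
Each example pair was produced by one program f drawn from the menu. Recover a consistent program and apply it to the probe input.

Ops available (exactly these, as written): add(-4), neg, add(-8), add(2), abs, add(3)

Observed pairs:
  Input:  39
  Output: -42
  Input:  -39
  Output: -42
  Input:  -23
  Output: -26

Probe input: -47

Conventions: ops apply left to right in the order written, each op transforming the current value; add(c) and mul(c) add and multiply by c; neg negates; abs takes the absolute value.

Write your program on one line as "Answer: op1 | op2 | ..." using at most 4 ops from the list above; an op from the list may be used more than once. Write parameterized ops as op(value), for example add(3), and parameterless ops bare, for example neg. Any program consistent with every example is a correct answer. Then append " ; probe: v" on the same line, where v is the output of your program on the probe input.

abs | add(3) | neg ; probe: -50

Check, running the answer program on each example:
  39 -> 39 -> 42 -> -42
  -39 -> 39 -> 42 -> -42
  -23 -> 23 -> 26 -> -26
  probe: -47 -> 47 -> 50 -> -50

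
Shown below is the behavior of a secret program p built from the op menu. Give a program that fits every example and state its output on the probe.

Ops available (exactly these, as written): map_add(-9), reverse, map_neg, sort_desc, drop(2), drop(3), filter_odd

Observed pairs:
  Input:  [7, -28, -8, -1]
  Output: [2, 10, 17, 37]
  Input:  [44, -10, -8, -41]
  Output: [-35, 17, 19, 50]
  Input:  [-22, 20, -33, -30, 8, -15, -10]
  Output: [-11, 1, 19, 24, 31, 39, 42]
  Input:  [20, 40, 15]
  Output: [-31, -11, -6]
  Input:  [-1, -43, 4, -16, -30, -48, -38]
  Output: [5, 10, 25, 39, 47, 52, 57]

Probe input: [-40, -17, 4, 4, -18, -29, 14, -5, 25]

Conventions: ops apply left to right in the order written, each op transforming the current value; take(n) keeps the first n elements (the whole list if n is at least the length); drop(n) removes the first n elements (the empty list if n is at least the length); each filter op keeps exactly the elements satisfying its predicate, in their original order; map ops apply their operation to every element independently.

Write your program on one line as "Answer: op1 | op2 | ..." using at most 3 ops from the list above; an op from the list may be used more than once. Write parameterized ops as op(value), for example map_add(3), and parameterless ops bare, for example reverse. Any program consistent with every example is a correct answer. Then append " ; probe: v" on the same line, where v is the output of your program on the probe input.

sort_desc | map_add(-9) | map_neg ; probe: [-16, -5, 5, 5, 14, 26, 27, 38, 49]

Check, running the answer program on each example:
  [7, -28, -8, -1] -> [7, -1, -8, -28] -> [-2, -10, -17, -37] -> [2, 10, 17, 37]
  [44, -10, -8, -41] -> [44, -8, -10, -41] -> [35, -17, -19, -50] -> [-35, 17, 19, 50]
  [-22, 20, -33, -30, 8, -15, -10] -> [20, 8, -10, -15, -22, -30, -33] -> [11, -1, -19, -24, -31, -39, -42] -> [-11, 1, 19, 24, 31, 39, 42]
  [20, 40, 15] -> [40, 20, 15] -> [31, 11, 6] -> [-31, -11, -6]
  [-1, -43, 4, -16, -30, -48, -38] -> [4, -1, -16, -30, -38, -43, -48] -> [-5, -10, -25, -39, -47, -52, -57] -> [5, 10, 25, 39, 47, 52, 57]
  probe: [-40, -17, 4, 4, -18, -29, 14, -5, 25] -> [25, 14, 4, 4, -5, -17, -18, -29, -40] -> [16, 5, -5, -5, -14, -26, -27, -38, -49] -> [-16, -5, 5, 5, 14, 26, 27, 38, 49]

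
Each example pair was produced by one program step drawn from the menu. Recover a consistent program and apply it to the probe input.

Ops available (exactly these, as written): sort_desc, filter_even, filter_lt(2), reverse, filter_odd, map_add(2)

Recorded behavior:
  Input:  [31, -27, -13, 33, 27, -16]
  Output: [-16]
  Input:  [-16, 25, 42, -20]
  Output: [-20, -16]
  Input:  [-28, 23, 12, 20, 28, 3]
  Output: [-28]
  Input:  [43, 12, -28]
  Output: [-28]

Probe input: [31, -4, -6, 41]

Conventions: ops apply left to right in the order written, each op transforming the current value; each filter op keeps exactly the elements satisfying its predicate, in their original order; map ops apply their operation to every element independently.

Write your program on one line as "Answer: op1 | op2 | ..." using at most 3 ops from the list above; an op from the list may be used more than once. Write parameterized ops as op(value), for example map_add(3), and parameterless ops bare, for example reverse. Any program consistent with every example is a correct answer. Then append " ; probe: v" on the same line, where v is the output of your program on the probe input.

reverse | filter_even | filter_lt(2) ; probe: [-6, -4]

Check, running the answer program on each example:
  [31, -27, -13, 33, 27, -16] -> [-16, 27, 33, -13, -27, 31] -> [-16] -> [-16]
  [-16, 25, 42, -20] -> [-20, 42, 25, -16] -> [-20, 42, -16] -> [-20, -16]
  [-28, 23, 12, 20, 28, 3] -> [3, 28, 20, 12, 23, -28] -> [28, 20, 12, -28] -> [-28]
  [43, 12, -28] -> [-28, 12, 43] -> [-28, 12] -> [-28]
  probe: [31, -4, -6, 41] -> [41, -6, -4, 31] -> [-6, -4] -> [-6, -4]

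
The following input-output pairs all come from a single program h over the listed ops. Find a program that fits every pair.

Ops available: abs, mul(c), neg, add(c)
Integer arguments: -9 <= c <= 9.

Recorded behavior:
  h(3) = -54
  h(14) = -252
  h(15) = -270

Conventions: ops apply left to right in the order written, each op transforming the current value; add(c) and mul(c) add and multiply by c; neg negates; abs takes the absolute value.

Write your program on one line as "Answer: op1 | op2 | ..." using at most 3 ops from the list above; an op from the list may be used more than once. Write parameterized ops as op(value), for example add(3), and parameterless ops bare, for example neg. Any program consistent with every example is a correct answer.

neg | mul(-9) | mul(-2)

Check, running the answer program on each example:
  3 -> -3 -> 27 -> -54
  14 -> -14 -> 126 -> -252
  15 -> -15 -> 135 -> -270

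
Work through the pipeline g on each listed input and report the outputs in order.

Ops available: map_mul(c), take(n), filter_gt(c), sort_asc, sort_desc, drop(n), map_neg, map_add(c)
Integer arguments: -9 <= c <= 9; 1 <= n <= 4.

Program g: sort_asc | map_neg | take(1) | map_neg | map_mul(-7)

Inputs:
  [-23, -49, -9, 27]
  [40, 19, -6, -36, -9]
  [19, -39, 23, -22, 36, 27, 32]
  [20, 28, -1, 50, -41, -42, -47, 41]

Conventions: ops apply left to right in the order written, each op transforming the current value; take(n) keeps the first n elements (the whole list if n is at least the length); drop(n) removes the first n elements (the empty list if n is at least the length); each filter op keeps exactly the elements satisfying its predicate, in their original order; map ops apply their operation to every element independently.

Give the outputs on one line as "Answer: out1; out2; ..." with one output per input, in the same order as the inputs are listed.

Execution, op by op:
  [-23, -49, -9, 27] -> [-49, -23, -9, 27] -> [49, 23, 9, -27] -> [49] -> [-49] -> [343]
  [40, 19, -6, -36, -9] -> [-36, -9, -6, 19, 40] -> [36, 9, 6, -19, -40] -> [36] -> [-36] -> [252]
  [19, -39, 23, -22, 36, 27, 32] -> [-39, -22, 19, 23, 27, 32, 36] -> [39, 22, -19, -23, -27, -32, -36] -> [39] -> [-39] -> [273]
  [20, 28, -1, 50, -41, -42, -47, 41] -> [-47, -42, -41, -1, 20, 28, 41, 50] -> [47, 42, 41, 1, -20, -28, -41, -50] -> [47] -> [-47] -> [329]

[343]; [252]; [273]; [329]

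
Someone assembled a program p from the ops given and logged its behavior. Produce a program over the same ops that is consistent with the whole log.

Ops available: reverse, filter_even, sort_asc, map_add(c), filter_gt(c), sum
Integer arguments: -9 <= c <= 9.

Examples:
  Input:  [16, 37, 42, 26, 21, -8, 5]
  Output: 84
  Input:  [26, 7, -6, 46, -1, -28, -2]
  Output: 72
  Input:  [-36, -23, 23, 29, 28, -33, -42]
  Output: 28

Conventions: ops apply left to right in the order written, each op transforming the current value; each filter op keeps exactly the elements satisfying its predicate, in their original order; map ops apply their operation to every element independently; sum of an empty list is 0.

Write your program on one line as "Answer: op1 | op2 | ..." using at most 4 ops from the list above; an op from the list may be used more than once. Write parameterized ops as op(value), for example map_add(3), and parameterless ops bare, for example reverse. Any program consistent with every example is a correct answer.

filter_even | sort_asc | filter_gt(3) | sum

Check, running the answer program on each example:
  [16, 37, 42, 26, 21, -8, 5] -> [16, 42, 26, -8] -> [-8, 16, 26, 42] -> [16, 26, 42] -> 84
  [26, 7, -6, 46, -1, -28, -2] -> [26, -6, 46, -28, -2] -> [-28, -6, -2, 26, 46] -> [26, 46] -> 72
  [-36, -23, 23, 29, 28, -33, -42] -> [-36, 28, -42] -> [-42, -36, 28] -> [28] -> 28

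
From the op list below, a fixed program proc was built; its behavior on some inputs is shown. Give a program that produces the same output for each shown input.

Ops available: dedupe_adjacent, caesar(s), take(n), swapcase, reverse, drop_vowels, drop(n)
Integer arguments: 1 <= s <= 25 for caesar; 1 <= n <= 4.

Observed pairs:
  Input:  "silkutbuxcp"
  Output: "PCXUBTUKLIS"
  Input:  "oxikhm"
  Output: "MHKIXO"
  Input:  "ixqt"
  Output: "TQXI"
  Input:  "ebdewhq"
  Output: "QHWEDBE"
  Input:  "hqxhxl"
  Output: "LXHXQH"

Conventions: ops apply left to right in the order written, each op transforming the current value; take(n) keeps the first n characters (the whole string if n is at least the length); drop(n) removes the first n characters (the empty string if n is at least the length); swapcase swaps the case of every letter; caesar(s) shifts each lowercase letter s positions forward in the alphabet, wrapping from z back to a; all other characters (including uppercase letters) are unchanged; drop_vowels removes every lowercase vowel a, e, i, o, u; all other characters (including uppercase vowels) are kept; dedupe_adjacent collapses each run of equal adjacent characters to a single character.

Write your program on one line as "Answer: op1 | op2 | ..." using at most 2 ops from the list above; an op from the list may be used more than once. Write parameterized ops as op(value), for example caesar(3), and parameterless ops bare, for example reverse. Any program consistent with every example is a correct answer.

reverse | swapcase

Check, running the answer program on each example:
  "silkutbuxcp" -> "pcxubtuklis" -> "PCXUBTUKLIS"
  "oxikhm" -> "mhkixo" -> "MHKIXO"
  "ixqt" -> "tqxi" -> "TQXI"
  "ebdewhq" -> "qhwedbe" -> "QHWEDBE"
  "hqxhxl" -> "lxhxqh" -> "LXHXQH"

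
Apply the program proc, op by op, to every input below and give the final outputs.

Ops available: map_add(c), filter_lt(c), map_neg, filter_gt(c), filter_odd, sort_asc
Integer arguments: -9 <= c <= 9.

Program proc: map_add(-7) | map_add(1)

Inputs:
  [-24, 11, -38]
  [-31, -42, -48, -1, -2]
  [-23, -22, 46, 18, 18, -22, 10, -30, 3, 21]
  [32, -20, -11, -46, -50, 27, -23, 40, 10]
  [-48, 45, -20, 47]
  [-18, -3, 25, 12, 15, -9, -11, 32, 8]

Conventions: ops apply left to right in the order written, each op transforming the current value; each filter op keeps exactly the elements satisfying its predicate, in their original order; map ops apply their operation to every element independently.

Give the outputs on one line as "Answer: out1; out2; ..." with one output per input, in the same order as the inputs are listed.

[-30, 5, -44]; [-37, -48, -54, -7, -8]; [-29, -28, 40, 12, 12, -28, 4, -36, -3, 15]; [26, -26, -17, -52, -56, 21, -29, 34, 4]; [-54, 39, -26, 41]; [-24, -9, 19, 6, 9, -15, -17, 26, 2]

Execution, op by op:
  [-24, 11, -38] -> [-31, 4, -45] -> [-30, 5, -44]
  [-31, -42, -48, -1, -2] -> [-38, -49, -55, -8, -9] -> [-37, -48, -54, -7, -8]
  [-23, -22, 46, 18, 18, -22, 10, -30, 3, 21] -> [-30, -29, 39, 11, 11, -29, 3, -37, -4, 14] -> [-29, -28, 40, 12, 12, -28, 4, -36, -3, 15]
  [32, -20, -11, -46, -50, 27, -23, 40, 10] -> [25, -27, -18, -53, -57, 20, -30, 33, 3] -> [26, -26, -17, -52, -56, 21, -29, 34, 4]
  [-48, 45, -20, 47] -> [-55, 38, -27, 40] -> [-54, 39, -26, 41]
  [-18, -3, 25, 12, 15, -9, -11, 32, 8] -> [-25, -10, 18, 5, 8, -16, -18, 25, 1] -> [-24, -9, 19, 6, 9, -15, -17, 26, 2]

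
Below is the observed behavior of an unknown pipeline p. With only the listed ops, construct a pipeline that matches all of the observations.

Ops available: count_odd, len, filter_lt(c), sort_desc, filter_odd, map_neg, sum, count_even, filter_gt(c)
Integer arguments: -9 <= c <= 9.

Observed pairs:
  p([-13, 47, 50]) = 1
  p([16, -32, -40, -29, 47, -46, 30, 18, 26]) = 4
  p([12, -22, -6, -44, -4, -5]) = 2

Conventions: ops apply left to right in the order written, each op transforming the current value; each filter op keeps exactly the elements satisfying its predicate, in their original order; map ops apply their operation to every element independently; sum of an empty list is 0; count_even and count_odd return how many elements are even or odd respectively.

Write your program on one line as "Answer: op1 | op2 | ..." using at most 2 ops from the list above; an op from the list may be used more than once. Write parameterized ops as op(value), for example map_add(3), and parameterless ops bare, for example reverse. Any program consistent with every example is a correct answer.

filter_lt(-6) | len

Check, running the answer program on each example:
  [-13, 47, 50] -> [-13] -> 1
  [16, -32, -40, -29, 47, -46, 30, 18, 26] -> [-32, -40, -29, -46] -> 4
  [12, -22, -6, -44, -4, -5] -> [-22, -44] -> 2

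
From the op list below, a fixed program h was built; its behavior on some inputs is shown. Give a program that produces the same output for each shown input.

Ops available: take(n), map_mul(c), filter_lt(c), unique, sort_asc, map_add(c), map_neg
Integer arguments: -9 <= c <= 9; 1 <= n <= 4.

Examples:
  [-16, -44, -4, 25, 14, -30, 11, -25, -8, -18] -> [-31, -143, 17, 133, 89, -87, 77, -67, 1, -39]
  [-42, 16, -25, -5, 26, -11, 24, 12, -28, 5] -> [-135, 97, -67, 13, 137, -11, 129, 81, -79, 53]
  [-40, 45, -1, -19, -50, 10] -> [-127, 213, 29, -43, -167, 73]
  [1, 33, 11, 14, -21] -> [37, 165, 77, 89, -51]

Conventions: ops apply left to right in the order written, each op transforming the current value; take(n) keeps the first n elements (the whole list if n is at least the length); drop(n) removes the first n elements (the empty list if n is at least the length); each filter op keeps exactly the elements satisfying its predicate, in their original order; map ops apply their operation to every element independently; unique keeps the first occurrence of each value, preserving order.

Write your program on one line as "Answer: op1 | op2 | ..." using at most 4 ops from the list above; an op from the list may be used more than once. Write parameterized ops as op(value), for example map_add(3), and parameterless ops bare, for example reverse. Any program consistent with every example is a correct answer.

map_add(7) | map_neg | map_mul(-4) | map_add(5)

Check, running the answer program on each example:
  [-16, -44, -4, 25, 14, -30, 11, -25, -8, -18] -> [-9, -37, 3, 32, 21, -23, 18, -18, -1, -11] -> [9, 37, -3, -32, -21, 23, -18, 18, 1, 11] -> [-36, -148, 12, 128, 84, -92, 72, -72, -4, -44] -> [-31, -143, 17, 133, 89, -87, 77, -67, 1, -39]
  [-42, 16, -25, -5, 26, -11, 24, 12, -28, 5] -> [-35, 23, -18, 2, 33, -4, 31, 19, -21, 12] -> [35, -23, 18, -2, -33, 4, -31, -19, 21, -12] -> [-140, 92, -72, 8, 132, -16, 124, 76, -84, 48] -> [-135, 97, -67, 13, 137, -11, 129, 81, -79, 53]
  [-40, 45, -1, -19, -50, 10] -> [-33, 52, 6, -12, -43, 17] -> [33, -52, -6, 12, 43, -17] -> [-132, 208, 24, -48, -172, 68] -> [-127, 213, 29, -43, -167, 73]
  [1, 33, 11, 14, -21] -> [8, 40, 18, 21, -14] -> [-8, -40, -18, -21, 14] -> [32, 160, 72, 84, -56] -> [37, 165, 77, 89, -51]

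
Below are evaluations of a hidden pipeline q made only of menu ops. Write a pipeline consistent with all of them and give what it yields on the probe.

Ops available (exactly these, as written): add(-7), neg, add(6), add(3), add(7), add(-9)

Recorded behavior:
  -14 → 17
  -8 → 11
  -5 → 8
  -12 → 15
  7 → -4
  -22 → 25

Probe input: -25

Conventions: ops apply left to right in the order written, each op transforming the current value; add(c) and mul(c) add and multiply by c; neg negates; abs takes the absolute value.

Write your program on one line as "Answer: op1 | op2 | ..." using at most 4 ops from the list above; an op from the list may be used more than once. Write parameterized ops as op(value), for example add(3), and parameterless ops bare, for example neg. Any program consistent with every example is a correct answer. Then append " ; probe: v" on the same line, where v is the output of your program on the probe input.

add(-9) | add(6) | neg ; probe: 28

Check, running the answer program on each example:
  -14 -> -23 -> -17 -> 17
  -8 -> -17 -> -11 -> 11
  -5 -> -14 -> -8 -> 8
  -12 -> -21 -> -15 -> 15
  7 -> -2 -> 4 -> -4
  -22 -> -31 -> -25 -> 25
  probe: -25 -> -34 -> -28 -> 28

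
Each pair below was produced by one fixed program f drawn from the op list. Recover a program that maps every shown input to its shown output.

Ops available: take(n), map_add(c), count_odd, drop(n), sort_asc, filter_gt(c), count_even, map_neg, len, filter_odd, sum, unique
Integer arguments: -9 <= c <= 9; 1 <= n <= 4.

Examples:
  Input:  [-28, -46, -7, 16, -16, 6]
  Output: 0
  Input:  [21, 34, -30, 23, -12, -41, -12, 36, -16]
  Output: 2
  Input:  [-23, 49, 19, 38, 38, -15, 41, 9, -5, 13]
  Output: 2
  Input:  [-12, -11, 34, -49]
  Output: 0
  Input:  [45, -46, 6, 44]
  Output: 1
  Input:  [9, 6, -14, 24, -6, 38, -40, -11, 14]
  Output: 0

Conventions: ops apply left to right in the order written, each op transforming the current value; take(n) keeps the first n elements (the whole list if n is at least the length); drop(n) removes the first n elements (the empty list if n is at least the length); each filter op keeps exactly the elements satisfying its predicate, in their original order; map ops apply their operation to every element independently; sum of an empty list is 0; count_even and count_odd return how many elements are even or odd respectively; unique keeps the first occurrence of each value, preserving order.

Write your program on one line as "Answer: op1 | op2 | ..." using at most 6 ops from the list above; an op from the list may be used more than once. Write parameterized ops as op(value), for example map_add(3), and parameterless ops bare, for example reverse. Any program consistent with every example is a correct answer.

filter_odd | filter_gt(0) | filter_gt(9) | map_add(-3) | take(2) | count_even

Check, running the answer program on each example:
  [-28, -46, -7, 16, -16, 6] -> [-7] -> [] -> [] -> [] -> [] -> 0
  [21, 34, -30, 23, -12, -41, -12, 36, -16] -> [21, 23, -41] -> [21, 23] -> [21, 23] -> [18, 20] -> [18, 20] -> 2
  [-23, 49, 19, 38, 38, -15, 41, 9, -5, 13] -> [-23, 49, 19, -15, 41, 9, -5, 13] -> [49, 19, 41, 9, 13] -> [49, 19, 41, 13] -> [46, 16, 38, 10] -> [46, 16] -> 2
  [-12, -11, 34, -49] -> [-11, -49] -> [] -> [] -> [] -> [] -> 0
  [45, -46, 6, 44] -> [45] -> [45] -> [45] -> [42] -> [42] -> 1
  [9, 6, -14, 24, -6, 38, -40, -11, 14] -> [9, -11] -> [9] -> [] -> [] -> [] -> 0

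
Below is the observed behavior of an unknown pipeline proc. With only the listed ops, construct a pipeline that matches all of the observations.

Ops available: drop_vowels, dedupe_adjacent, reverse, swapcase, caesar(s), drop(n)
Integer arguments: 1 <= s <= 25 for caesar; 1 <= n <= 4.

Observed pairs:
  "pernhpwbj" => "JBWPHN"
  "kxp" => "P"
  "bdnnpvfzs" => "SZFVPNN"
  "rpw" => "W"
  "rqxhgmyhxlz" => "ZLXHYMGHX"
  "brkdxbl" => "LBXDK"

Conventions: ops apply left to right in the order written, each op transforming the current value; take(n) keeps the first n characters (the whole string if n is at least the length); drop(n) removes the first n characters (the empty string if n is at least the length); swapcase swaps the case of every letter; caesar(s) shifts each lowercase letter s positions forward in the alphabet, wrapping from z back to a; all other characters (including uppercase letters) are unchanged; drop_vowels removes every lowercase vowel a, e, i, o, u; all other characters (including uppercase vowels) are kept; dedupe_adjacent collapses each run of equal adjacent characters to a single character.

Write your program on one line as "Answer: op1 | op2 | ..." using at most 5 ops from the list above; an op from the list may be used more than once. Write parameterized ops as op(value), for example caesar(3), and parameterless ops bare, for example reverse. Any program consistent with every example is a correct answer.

drop_vowels | swapcase | drop(2) | reverse

Check, running the answer program on each example:
  "pernhpwbj" -> "prnhpwbj" -> "PRNHPWBJ" -> "NHPWBJ" -> "JBWPHN"
  "kxp" -> "kxp" -> "KXP" -> "P" -> "P"
  "bdnnpvfzs" -> "bdnnpvfzs" -> "BDNNPVFZS" -> "NNPVFZS" -> "SZFVPNN"
  "rpw" -> "rpw" -> "RPW" -> "W" -> "W"
  "rqxhgmyhxlz" -> "rqxhgmyhxlz" -> "RQXHGMYHXLZ" -> "XHGMYHXLZ" -> "ZLXHYMGHX"
  "brkdxbl" -> "brkdxbl" -> "BRKDXBL" -> "KDXBL" -> "LBXDK"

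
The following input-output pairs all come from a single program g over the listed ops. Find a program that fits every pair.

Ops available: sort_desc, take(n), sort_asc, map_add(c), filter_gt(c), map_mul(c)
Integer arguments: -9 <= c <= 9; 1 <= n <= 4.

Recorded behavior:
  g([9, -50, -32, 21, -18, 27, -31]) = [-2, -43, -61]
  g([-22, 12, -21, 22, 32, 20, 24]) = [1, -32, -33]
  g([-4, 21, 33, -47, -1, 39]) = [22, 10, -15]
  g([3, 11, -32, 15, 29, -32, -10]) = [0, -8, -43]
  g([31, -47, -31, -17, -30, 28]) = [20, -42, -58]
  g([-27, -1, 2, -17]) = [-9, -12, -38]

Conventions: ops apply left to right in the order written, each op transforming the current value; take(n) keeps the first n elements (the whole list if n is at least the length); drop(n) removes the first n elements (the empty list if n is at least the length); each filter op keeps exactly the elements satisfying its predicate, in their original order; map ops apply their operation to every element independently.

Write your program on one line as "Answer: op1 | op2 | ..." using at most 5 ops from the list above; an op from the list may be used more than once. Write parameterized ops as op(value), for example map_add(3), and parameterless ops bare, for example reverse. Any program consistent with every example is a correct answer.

take(3) | map_add(-5) | map_add(-4) | map_add(-2) | sort_desc

Check, running the answer program on each example:
  [9, -50, -32, 21, -18, 27, -31] -> [9, -50, -32] -> [4, -55, -37] -> [0, -59, -41] -> [-2, -61, -43] -> [-2, -43, -61]
  [-22, 12, -21, 22, 32, 20, 24] -> [-22, 12, -21] -> [-27, 7, -26] -> [-31, 3, -30] -> [-33, 1, -32] -> [1, -32, -33]
  [-4, 21, 33, -47, -1, 39] -> [-4, 21, 33] -> [-9, 16, 28] -> [-13, 12, 24] -> [-15, 10, 22] -> [22, 10, -15]
  [3, 11, -32, 15, 29, -32, -10] -> [3, 11, -32] -> [-2, 6, -37] -> [-6, 2, -41] -> [-8, 0, -43] -> [0, -8, -43]
  [31, -47, -31, -17, -30, 28] -> [31, -47, -31] -> [26, -52, -36] -> [22, -56, -40] -> [20, -58, -42] -> [20, -42, -58]
  [-27, -1, 2, -17] -> [-27, -1, 2] -> [-32, -6, -3] -> [-36, -10, -7] -> [-38, -12, -9] -> [-9, -12, -38]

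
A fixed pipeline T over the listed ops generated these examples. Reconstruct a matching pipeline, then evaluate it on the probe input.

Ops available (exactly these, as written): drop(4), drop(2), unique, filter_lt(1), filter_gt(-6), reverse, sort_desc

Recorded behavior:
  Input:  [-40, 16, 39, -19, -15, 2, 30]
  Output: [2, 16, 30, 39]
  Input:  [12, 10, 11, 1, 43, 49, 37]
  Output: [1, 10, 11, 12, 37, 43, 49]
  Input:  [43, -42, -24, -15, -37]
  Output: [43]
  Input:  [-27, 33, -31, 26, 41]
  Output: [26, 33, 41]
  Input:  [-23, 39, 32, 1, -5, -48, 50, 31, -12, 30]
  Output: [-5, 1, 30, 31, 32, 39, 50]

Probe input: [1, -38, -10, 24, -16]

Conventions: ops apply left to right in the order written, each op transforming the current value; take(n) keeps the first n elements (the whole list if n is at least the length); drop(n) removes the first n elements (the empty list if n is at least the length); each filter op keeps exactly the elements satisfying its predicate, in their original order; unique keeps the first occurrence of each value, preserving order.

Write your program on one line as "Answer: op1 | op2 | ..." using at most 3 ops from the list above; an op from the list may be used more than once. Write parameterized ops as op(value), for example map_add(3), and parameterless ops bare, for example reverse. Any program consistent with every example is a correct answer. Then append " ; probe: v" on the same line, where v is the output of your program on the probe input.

sort_desc | reverse | filter_gt(-6) ; probe: [1, 24]

Check, running the answer program on each example:
  [-40, 16, 39, -19, -15, 2, 30] -> [39, 30, 16, 2, -15, -19, -40] -> [-40, -19, -15, 2, 16, 30, 39] -> [2, 16, 30, 39]
  [12, 10, 11, 1, 43, 49, 37] -> [49, 43, 37, 12, 11, 10, 1] -> [1, 10, 11, 12, 37, 43, 49] -> [1, 10, 11, 12, 37, 43, 49]
  [43, -42, -24, -15, -37] -> [43, -15, -24, -37, -42] -> [-42, -37, -24, -15, 43] -> [43]
  [-27, 33, -31, 26, 41] -> [41, 33, 26, -27, -31] -> [-31, -27, 26, 33, 41] -> [26, 33, 41]
  [-23, 39, 32, 1, -5, -48, 50, 31, -12, 30] -> [50, 39, 32, 31, 30, 1, -5, -12, -23, -48] -> [-48, -23, -12, -5, 1, 30, 31, 32, 39, 50] -> [-5, 1, 30, 31, 32, 39, 50]
  probe: [1, -38, -10, 24, -16] -> [24, 1, -10, -16, -38] -> [-38, -16, -10, 1, 24] -> [1, 24]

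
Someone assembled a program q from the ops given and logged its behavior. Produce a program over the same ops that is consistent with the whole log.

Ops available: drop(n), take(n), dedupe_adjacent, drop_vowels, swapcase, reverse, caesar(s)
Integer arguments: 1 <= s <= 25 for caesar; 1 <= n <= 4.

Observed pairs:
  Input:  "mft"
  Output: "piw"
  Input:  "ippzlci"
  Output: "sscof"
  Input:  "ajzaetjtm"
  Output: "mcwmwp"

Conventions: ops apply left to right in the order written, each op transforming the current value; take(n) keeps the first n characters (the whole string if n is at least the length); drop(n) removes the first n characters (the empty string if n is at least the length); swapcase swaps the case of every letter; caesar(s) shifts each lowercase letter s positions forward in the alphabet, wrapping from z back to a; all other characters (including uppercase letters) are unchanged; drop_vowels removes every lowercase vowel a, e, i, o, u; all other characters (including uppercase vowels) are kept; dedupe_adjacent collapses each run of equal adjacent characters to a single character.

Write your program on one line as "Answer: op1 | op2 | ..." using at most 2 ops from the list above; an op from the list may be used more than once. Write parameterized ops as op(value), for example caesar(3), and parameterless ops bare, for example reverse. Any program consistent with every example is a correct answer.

drop_vowels | caesar(3)

Check, running the answer program on each example:
  "mft" -> "mft" -> "piw"
  "ippzlci" -> "ppzlc" -> "sscof"
  "ajzaetjtm" -> "jztjtm" -> "mcwmwp"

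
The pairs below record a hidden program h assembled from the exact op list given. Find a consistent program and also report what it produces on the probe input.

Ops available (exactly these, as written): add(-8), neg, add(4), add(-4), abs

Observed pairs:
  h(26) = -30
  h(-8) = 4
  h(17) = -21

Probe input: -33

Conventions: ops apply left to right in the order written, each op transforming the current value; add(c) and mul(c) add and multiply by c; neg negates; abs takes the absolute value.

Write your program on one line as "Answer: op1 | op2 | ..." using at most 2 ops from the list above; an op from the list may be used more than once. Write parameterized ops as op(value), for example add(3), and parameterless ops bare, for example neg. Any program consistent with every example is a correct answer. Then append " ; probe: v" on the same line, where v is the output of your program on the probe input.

neg | add(-4) ; probe: 29

Check, running the answer program on each example:
  26 -> -26 -> -30
  -8 -> 8 -> 4
  17 -> -17 -> -21
  probe: -33 -> 33 -> 29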